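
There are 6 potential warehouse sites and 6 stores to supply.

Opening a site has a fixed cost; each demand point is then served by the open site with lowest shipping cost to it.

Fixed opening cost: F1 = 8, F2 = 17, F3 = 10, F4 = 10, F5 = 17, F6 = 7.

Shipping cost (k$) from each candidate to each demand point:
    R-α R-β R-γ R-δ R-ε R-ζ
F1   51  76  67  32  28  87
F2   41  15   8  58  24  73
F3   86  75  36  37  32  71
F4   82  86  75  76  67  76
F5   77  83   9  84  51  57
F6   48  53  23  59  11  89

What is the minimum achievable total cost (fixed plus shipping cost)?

212

Open {F1, F2, F6}: assign each demand point to its cheapest open site.
  R-α→F2 41, R-β→F2 15, R-γ→F2 8, R-δ→F1 32, R-ε→F6 11, R-ζ→F2 73
  shipping cost 180, fixed 32 → total 212.
Compare {F1, F2, F5, F6}: shipping cost 164 + fixed 49 = 213.
Compare {F2, F3, F6}: shipping cost 183 + fixed 34 = 217.
Compare {F1, F2}: shipping cost 193 + fixed 25 = 218.
All other subsets cost ≥ 213. Minimum total cost: 212.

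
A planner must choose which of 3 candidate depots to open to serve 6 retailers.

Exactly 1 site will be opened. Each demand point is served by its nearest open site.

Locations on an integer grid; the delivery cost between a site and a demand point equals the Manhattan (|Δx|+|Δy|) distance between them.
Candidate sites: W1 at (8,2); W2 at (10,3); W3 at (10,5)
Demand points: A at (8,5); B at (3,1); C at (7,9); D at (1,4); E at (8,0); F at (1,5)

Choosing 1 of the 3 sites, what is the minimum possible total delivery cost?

38

Open {W1}.
  A→W1 3, B→W1 6, C→W1 8, D→W1 9, E→W1 2, F→W1 10  ⇒ total 38.
Compare {W3}: total 46.
Compare {W2}: total 48.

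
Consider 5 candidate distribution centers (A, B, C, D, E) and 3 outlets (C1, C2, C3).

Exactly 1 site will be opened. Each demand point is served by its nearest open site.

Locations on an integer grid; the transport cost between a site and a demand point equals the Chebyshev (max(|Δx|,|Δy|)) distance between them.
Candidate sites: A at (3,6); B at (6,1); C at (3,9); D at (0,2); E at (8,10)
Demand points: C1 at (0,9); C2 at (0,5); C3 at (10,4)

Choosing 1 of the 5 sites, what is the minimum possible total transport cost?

13

Open {A}.
  C1→A 3, C2→A 3, C3→A 7  ⇒ total 13.
Compare {C}: total 14.
Compare {B}: total 18.
No size-1 selection does better; minimum is 13.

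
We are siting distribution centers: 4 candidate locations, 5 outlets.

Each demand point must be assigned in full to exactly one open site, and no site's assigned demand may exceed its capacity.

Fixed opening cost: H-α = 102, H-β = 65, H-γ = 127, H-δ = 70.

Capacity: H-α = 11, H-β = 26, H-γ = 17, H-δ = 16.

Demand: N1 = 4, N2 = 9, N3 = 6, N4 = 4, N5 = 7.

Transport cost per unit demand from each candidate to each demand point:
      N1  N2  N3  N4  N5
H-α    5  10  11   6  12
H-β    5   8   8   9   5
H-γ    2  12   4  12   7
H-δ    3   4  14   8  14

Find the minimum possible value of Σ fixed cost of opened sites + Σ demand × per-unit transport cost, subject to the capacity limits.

Open {H-β, H-δ}; cheapest assignment that respects the capacities:
  H-β (cap 26, load 17): N3, N4, N5 — cost 6×8 + 4×9 + 7×5 = 119
  H-δ (cap 16, load 13): N1, N2 — cost 4×3 + 9×4 = 48
  Shipping 167, fixed 135 → total 302.
  Any other capacity-feasible assignment to {H-β, H-δ} ships for at least 167.
Compare {H-γ, H-δ}: its best feasible assignment gives total 346.
Compare {H-α, H-β}: its best feasible assignment gives total 366.
Every other set of open sites that can feasibly serve all demand totals ≥ 346 even under its best assignment. Minimum: 302.

302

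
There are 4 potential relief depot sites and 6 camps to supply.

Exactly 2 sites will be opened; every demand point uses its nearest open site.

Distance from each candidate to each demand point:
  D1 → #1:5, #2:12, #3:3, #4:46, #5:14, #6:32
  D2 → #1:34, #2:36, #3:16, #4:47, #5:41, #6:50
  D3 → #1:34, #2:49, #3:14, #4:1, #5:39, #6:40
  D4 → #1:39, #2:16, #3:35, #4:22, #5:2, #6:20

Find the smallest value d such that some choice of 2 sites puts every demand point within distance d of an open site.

22

Open {D1, D4}.
  Farthest demand point is #4 at distance 22 (to D4); all others are ≤ 22.
With {D1, D3} the worst case is 32.
With {D2, D4} the worst case is 34.
No size-2 selection achieves below 22.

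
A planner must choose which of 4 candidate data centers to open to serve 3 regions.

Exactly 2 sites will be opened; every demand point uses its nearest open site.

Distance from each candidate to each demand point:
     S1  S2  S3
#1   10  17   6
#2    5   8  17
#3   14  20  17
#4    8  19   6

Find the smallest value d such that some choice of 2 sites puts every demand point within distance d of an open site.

Open {#1, #2}.
  Farthest demand point is S2 at distance 8 (to #2); all others are ≤ 8.
With {#2, #4} the worst case is 8.
With {#1, #3} the worst case is 17.
No size-2 selection achieves below 8.

8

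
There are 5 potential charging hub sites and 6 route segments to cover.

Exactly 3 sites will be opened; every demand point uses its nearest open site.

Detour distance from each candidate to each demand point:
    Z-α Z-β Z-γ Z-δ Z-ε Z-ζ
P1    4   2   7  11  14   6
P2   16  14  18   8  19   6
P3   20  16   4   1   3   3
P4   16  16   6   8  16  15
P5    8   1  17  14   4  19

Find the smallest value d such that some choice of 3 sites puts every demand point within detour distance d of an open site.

Open {P1, P2, P3}.
  Farthest demand point is Z-α at detour distance 4 (to P1); all others are ≤ 4.
With {P1, P3, P4} the worst case is 4.
With {P1, P3, P5} the worst case is 4.
No size-3 selection achieves below 4.

4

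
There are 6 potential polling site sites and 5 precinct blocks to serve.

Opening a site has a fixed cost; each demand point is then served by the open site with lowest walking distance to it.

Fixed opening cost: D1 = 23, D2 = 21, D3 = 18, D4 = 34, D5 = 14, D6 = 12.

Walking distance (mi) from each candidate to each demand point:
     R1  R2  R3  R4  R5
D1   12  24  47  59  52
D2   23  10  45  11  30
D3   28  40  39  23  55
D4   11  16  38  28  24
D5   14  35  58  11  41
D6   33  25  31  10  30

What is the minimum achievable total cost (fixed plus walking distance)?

136

Open {D5, D6}: assign each demand point to its cheapest open site.
  R1→D5 14, R2→D6 25, R3→D6 31, R4→D6 10, R5→D6 30
  walking distance 110, fixed 26 → total 136.
Compare {D2, D6}: walking distance 104 + fixed 33 = 137.
Compare {D4, D6}: walking distance 92 + fixed 46 = 138.
Compare {D2}: walking distance 119 + fixed 21 = 140.
All other subsets cost ≥ 137. Minimum total cost: 136.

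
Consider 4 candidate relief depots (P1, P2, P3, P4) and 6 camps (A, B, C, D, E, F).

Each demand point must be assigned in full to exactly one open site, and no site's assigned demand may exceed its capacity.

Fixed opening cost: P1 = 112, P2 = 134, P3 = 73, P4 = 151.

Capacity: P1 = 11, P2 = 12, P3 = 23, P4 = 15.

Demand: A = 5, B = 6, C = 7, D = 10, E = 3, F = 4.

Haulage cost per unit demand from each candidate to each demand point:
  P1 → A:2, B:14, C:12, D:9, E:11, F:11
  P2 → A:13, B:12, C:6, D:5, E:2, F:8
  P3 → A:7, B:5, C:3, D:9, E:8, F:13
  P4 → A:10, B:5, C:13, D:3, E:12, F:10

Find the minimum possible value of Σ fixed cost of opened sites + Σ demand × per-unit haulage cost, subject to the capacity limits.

404

Open {P3, P4}; cheapest assignment that respects the capacities:
  P3 (cap 23, load 21): A, B, C, E — cost 5×7 + 6×5 + 7×3 + 3×8 = 110
  P4 (cap 15, load 14): D, F — cost 10×3 + 4×10 = 70
  Shipping 180, fixed 224 → total 404.
  Any other capacity-feasible assignment to {P3, P4} ships for at least 180.
Compare {P2, P3}: its best feasible assignment gives total 451.
Compare {P1, P3, P4}: its best feasible assignment gives total 491.
Every other set of open sites that can feasibly serve all demand totals ≥ 451 even under its best assignment. Minimum: 404.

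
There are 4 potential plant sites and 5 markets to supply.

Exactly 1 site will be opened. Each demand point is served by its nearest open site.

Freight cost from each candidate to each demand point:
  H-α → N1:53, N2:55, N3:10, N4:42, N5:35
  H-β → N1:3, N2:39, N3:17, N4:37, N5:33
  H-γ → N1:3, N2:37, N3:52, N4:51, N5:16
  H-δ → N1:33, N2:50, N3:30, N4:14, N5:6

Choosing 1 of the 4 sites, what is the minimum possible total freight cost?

Open {H-β}.
  N1→H-β 3, N2→H-β 39, N3→H-β 17, N4→H-β 37, N5→H-β 33  ⇒ total 129.
Compare {H-δ}: total 133.
Compare {H-γ}: total 159.
No size-1 selection does better; minimum is 129.

129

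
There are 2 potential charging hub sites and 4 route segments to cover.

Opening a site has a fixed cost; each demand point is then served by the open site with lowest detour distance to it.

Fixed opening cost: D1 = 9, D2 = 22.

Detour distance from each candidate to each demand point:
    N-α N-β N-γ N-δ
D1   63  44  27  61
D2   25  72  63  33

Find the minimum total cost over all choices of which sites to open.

Open {D1, D2}: assign each demand point to its cheapest open site.
  N-α→D2 25, N-β→D1 44, N-γ→D1 27, N-δ→D2 33
  detour distance 129, fixed 31 → total 160.
Compare {D1}: detour distance 195 + fixed 9 = 204.
Compare {D2}: detour distance 193 + fixed 22 = 215.

160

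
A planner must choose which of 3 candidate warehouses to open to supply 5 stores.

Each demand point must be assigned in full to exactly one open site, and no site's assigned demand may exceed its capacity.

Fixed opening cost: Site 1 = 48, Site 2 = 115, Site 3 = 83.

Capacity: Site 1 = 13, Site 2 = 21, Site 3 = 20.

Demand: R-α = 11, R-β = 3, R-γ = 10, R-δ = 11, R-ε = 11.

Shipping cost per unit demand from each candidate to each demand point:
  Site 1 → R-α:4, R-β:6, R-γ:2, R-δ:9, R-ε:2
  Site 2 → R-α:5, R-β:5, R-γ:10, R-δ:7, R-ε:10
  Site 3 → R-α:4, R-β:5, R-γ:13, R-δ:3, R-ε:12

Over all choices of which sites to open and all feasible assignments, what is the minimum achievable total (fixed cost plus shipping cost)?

471

Open {Site 1, Site 2, Site 3}; cheapest assignment that respects the capacities:
  Site 1 (cap 13, load 11): R-ε — cost 11×2 = 22
  Site 2 (cap 21, load 21): R-α, R-γ — cost 11×5 + 10×10 = 155
  Site 3 (cap 20, load 14): R-β, R-δ — cost 3×5 + 11×3 = 48
  Shipping 225, fixed 246 → total 471.
  Any other capacity-feasible assignment to {Site 1, Site 2, Site 3} ships for at least 225.
Total demand is 46 and no other set of sites has combined capacity ≥ 46, so {Site 1, Site 2, Site 3} is the only feasible choice of open sites. Minimum: 471.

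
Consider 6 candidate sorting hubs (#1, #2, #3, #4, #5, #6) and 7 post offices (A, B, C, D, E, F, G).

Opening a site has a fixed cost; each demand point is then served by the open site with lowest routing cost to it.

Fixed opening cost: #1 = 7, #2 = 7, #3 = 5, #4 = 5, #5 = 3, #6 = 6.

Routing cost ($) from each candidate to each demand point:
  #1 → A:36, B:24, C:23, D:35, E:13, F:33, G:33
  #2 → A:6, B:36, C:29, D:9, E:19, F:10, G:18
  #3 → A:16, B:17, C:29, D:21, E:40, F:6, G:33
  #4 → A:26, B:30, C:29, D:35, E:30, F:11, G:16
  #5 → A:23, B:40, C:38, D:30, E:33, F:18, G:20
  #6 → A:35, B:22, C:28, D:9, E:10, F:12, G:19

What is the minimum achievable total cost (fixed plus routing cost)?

Open {#1, #2, #3}: assign each demand point to its cheapest open site.
  A→#2 6, B→#3 17, C→#1 23, D→#2 9, E→#1 13, F→#3 6, G→#2 18
  routing cost 92, fixed 19 → total 111.
Compare {#2, #3, #6}: routing cost 94 + fixed 18 = 112.
Compare {#1, #2, #3, #4}: routing cost 90 + fixed 24 = 114.
Compare {#1, #2, #3, #5}: routing cost 92 + fixed 22 = 114.
All other subsets cost ≥ 112. Minimum total cost: 111.

111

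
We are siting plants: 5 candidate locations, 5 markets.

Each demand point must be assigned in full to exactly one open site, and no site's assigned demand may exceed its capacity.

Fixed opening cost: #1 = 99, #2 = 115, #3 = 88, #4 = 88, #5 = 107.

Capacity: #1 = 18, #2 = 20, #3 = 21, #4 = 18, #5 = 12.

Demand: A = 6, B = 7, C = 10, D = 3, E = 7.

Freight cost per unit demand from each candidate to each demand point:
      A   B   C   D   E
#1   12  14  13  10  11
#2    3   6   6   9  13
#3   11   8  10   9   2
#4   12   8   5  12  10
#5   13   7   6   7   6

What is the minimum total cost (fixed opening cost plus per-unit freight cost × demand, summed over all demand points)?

Open {#2, #3}; cheapest assignment that respects the capacities:
  #2 (cap 20, load 19): A, C, D — cost 6×3 + 10×6 + 3×9 = 105
  #3 (cap 21, load 14): B, E — cost 7×8 + 7×2 = 70
  Shipping 175, fixed 203 → total 378.
  Any other capacity-feasible assignment to {#2, #3} ships for at least 175.
Compare {#3, #4}: its best feasible assignment gives total 389.
Compare {#2, #4}: its best feasible assignment gives total 410.
Every other set of open sites that can feasibly serve all demand totals ≥ 389 even under its best assignment. Minimum: 378.

378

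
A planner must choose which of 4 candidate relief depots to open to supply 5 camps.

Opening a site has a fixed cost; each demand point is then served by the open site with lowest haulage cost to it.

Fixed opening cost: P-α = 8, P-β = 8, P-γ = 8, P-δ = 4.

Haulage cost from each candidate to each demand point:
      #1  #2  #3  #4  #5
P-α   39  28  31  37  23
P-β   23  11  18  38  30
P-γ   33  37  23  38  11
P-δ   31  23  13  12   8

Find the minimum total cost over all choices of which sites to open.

79

Open {P-β, P-δ}: assign each demand point to its cheapest open site.
  #1→P-β 23, #2→P-β 11, #3→P-δ 13, #4→P-δ 12, #5→P-δ 8
  haulage cost 67, fixed 12 → total 79.
Compare {P-α, P-β, P-δ}: haulage cost 67 + fixed 20 = 87.
Compare {P-β, P-γ, P-δ}: haulage cost 67 + fixed 20 = 87.
Compare {P-δ}: haulage cost 87 + fixed 4 = 91.
All other subsets cost ≥ 87. Minimum total cost: 79.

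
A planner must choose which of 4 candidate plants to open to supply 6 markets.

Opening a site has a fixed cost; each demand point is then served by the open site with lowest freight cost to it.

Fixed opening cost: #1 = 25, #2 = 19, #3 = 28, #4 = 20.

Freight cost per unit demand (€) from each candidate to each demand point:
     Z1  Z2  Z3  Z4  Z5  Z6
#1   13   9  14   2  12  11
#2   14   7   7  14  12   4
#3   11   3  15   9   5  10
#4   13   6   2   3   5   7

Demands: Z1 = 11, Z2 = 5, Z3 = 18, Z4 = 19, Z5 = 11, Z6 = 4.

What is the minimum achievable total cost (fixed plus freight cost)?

360

Open {#3, #4}: assign each demand point to its cheapest open site.
  Z1→#3 11×11=121, Z2→#3 5×3=15, Z3→#4 18×2=36, Z4→#4 19×3=57, Z5→#3 11×5=55, Z6→#4 4×7=28
  freight cost 312, fixed 48 → total 360.
Compare {#1, #3, #4}: freight cost 293 + fixed 73 = 366.
Compare {#2, #3, #4}: freight cost 300 + fixed 67 = 367.
Compare {#4}: freight cost 349 + fixed 20 = 369.
All other subsets cost ≥ 366. Minimum total cost: 360.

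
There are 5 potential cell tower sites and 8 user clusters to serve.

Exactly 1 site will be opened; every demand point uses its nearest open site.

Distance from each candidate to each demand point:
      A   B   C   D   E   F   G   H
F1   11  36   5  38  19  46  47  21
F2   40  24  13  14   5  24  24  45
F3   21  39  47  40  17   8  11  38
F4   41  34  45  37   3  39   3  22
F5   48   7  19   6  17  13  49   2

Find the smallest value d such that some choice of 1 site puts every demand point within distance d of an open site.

Open {F2}.
  Farthest demand point is H at distance 45 (to F2); all others are ≤ 45.
With {F4} the worst case is 45.
With {F1} the worst case is 47.
No size-1 selection achieves below 45.

45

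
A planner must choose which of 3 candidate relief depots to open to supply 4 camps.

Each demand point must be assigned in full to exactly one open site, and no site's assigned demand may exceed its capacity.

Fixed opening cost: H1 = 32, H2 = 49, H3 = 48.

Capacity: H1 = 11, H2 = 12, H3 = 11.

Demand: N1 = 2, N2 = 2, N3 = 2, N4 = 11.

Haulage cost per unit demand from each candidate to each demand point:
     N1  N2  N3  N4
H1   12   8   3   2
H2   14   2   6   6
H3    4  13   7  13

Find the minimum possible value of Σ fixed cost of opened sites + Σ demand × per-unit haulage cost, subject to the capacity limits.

Open {H1, H2}; cheapest assignment that respects the capacities:
  H1 (cap 11, load 11): N4 — cost 11×2 = 22
  H2 (cap 12, load 6): N1, N2, N3 — cost 2×14 + 2×2 + 2×6 = 44
  Shipping 66, fixed 81 → total 147.
  Any other capacity-feasible assignment to {H1, H2} ships for at least 66.
Compare {H1, H3}: its best feasible assignment gives total 150.
Compare {H1, H2, H3}: its best feasible assignment gives total 175.
Every other set of open sites that can feasibly serve all demand totals ≥ 150 even under its best assignment. Minimum: 147.

147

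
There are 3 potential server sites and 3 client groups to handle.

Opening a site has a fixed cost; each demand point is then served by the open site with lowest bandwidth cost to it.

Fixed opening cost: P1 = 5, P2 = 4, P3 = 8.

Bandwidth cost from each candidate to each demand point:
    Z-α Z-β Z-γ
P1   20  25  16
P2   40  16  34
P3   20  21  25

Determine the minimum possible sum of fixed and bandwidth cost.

61

Open {P1, P2}: assign each demand point to its cheapest open site.
  Z-α→P1 20, Z-β→P2 16, Z-γ→P1 16
  bandwidth cost 52, fixed 9 → total 61.
Compare {P1}: bandwidth cost 61 + fixed 5 = 66.
Compare {P1, P2, P3}: bandwidth cost 52 + fixed 17 = 69.
Compare {P1, P3}: bandwidth cost 57 + fixed 13 = 70.
All other subsets cost ≥ 66. Minimum total cost: 61.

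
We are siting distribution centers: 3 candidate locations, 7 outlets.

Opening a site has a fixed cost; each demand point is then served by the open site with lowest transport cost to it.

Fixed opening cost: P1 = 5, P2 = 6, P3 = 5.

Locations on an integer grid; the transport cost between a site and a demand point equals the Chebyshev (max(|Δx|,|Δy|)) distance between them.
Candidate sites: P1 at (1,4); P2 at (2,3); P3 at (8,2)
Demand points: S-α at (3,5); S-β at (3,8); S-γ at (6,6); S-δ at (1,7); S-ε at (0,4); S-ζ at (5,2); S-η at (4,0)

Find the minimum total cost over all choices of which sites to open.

Open {P1}: assign each demand point to its cheapest open site.
  S-α→P1 2, S-β→P1 4, S-γ→P1 5, S-δ→P1 3, S-ε→P1 1, S-ζ→P1 4, S-η→P1 4
  transport cost 23, fixed 5 → total 28.
Compare {P2}: transport cost 23 + fixed 6 = 29.
Compare {P1, P2}: transport cost 20 + fixed 11 = 31.
Compare {P1, P3}: transport cost 21 + fixed 10 = 31.
All other subsets cost ≥ 29. Minimum total cost: 28.

28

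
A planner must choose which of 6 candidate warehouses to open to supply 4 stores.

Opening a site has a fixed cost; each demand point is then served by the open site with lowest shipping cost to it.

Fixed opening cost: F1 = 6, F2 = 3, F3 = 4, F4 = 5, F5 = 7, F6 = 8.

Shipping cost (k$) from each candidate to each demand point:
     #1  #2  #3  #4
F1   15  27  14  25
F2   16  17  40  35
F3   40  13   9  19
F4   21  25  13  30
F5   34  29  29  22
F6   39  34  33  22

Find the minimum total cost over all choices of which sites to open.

Open {F2, F3}: assign each demand point to its cheapest open site.
  #1→F2 16, #2→F3 13, #3→F3 9, #4→F3 19
  shipping cost 57, fixed 7 → total 64.
Compare {F1, F3}: shipping cost 56 + fixed 10 = 66.
Compare {F1, F2, F3}: shipping cost 56 + fixed 13 = 69.
Compare {F2, F3, F4}: shipping cost 57 + fixed 12 = 69.
All other subsets cost ≥ 66. Minimum total cost: 64.

64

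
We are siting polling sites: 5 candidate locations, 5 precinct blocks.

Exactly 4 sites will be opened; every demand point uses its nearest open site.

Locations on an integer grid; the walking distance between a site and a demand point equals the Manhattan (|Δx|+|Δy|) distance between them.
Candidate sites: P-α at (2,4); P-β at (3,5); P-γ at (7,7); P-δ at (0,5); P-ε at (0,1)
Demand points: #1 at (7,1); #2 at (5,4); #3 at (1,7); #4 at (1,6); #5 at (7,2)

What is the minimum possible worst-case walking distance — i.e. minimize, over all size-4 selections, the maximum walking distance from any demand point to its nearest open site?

Open {P-α, P-β, P-γ, P-δ}.
  Farthest demand point is #1 at walking distance 6 (to P-γ); all others are ≤ 6.
With {P-α, P-β, P-γ, P-ε} the worst case is 6.
With {P-α, P-γ, P-δ, P-ε} the worst case is 6.
No size-4 selection achieves below 6.

6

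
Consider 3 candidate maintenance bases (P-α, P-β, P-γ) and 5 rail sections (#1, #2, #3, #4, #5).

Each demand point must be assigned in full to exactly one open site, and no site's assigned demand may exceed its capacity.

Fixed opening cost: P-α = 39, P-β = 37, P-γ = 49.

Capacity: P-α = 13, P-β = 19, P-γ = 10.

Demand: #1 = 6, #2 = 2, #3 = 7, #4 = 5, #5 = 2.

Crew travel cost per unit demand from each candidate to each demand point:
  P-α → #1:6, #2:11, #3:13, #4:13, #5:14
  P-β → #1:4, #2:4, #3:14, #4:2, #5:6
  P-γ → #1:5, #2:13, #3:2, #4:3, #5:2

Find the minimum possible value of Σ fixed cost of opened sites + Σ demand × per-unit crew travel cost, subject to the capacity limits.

Open {P-β, P-γ}; cheapest assignment that respects the capacities:
  P-β (cap 19, load 13): #1, #2, #4 — cost 6×4 + 2×4 + 5×2 = 42
  P-γ (cap 10, load 9): #3, #5 — cost 7×2 + 2×2 = 18
  Shipping 60, fixed 86 → total 146.
  Any other capacity-feasible assignment to {P-β, P-γ} ships for at least 60.
Compare {P-α, P-β, P-γ}: its best feasible assignment gives total 185.
Compare {P-α, P-β}: its best feasible assignment gives total 221.
Every other set of open sites that can feasibly serve all demand totals ≥ 185 even under its best assignment. Minimum: 146.

146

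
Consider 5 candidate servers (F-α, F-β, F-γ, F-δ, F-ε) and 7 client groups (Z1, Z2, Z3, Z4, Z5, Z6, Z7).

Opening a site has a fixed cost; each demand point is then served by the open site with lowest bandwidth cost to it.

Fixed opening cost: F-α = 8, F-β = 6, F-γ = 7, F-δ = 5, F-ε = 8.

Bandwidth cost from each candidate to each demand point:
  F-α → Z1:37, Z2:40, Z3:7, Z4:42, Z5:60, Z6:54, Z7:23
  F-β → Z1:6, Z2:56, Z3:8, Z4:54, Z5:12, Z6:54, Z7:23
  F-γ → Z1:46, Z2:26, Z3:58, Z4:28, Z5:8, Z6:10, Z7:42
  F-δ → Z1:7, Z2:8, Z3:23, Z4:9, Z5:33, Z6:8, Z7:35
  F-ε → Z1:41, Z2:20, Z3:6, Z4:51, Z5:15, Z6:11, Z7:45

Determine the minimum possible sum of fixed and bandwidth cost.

85

Open {F-β, F-δ}: assign each demand point to its cheapest open site.
  Z1→F-β 6, Z2→F-δ 8, Z3→F-β 8, Z4→F-δ 9, Z5→F-β 12, Z6→F-δ 8, Z7→F-β 23
  bandwidth cost 74, fixed 11 → total 85.
Compare {F-β, F-γ, F-δ}: bandwidth cost 70 + fixed 18 = 88.
Compare {F-α, F-γ, F-δ}: bandwidth cost 70 + fixed 20 = 90.
Compare {F-β, F-δ, F-ε}: bandwidth cost 72 + fixed 19 = 91.
All other subsets cost ≥ 88. Minimum total cost: 85.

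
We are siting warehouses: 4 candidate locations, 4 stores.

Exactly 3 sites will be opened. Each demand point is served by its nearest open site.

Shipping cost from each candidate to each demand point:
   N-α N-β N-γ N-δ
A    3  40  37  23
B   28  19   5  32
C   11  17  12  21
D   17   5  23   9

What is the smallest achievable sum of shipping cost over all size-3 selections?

Open {A, B, D}.
  N-α→A 3, N-β→D 5, N-γ→B 5, N-δ→D 9  ⇒ total 22.
Compare {A, C, D}: total 29.
Compare {B, C, D}: total 30.
No size-3 selection does better; minimum is 22.

22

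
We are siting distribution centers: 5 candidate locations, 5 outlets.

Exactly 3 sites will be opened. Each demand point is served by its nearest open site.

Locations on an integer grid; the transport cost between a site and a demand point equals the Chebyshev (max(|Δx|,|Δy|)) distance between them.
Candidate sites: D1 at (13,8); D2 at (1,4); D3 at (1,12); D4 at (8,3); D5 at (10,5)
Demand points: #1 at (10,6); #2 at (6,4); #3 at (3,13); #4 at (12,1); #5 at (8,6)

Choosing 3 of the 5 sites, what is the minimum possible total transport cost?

11

Open {D3, D4, D5}.
  #1→D5 1, #2→D4 2, #3→D3 2, #4→D4 4, #5→D5 2  ⇒ total 11.
Compare {D1, D3, D5}: total 13.
Compare {D2, D3, D5}: total 13.
No size-3 selection does better; minimum is 11.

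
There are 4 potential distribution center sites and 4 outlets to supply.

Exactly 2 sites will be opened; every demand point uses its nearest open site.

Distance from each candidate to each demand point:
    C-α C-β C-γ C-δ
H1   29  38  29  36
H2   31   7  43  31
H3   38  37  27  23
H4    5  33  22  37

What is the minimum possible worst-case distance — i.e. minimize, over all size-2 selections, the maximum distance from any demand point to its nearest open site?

31

Open {H1, H2}.
  Farthest demand point is C-δ at distance 31 (to H2); all others are ≤ 31.
With {H2, H3} the worst case is 31.
With {H2, H4} the worst case is 31.
No size-2 selection achieves below 31.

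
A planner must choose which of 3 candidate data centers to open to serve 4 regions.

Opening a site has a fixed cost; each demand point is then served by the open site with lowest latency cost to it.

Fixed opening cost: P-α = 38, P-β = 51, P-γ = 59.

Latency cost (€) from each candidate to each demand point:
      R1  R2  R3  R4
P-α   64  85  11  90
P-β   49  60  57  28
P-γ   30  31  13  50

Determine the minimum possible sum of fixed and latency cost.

Open {P-γ}: assign each demand point to its cheapest open site.
  R1→P-γ 30, R2→P-γ 31, R3→P-γ 13, R4→P-γ 50
  latency cost 124, fixed 59 → total 183.
Compare {P-β, P-γ}: latency cost 102 + fixed 110 = 212.
Compare {P-α, P-γ}: latency cost 122 + fixed 97 = 219.
Compare {P-α, P-β}: latency cost 148 + fixed 89 = 237.
All other subsets cost ≥ 212. Minimum total cost: 183.

183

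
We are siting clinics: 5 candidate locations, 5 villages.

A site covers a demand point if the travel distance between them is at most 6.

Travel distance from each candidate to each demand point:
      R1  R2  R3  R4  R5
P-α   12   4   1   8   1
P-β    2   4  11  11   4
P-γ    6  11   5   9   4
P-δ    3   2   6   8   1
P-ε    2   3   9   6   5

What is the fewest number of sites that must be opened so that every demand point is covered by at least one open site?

Coverage sets (demand points within 6 of each site):
  P-α: {R2, R3, R5}
  P-β: {R1, R2, R5}
  P-γ: {R1, R3, R5}
  P-δ: {R1, R2, R3, R5}
  P-ε: {R1, R2, R4, R5}
No single site covers all 5 demand points.
But {P-α, P-ε} covers everything, so the minimum is 2.

2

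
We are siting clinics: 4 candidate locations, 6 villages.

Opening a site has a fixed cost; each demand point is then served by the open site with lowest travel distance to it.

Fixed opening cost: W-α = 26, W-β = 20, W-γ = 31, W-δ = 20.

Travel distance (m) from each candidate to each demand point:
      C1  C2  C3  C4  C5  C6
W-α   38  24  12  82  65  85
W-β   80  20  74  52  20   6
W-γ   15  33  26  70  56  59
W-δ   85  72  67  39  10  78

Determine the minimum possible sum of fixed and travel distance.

Open {W-β, W-γ, W-δ}: assign each demand point to its cheapest open site.
  C1→W-γ 15, C2→W-β 20, C3→W-γ 26, C4→W-δ 39, C5→W-δ 10, C6→W-β 6
  travel distance 116, fixed 71 → total 187.
Compare {W-β, W-γ}: travel distance 139 + fixed 51 = 190.
Compare {W-α, W-β, W-δ}: travel distance 125 + fixed 66 = 191.
Compare {W-α, W-β}: travel distance 148 + fixed 46 = 194.
All other subsets cost ≥ 190. Minimum total cost: 187.

187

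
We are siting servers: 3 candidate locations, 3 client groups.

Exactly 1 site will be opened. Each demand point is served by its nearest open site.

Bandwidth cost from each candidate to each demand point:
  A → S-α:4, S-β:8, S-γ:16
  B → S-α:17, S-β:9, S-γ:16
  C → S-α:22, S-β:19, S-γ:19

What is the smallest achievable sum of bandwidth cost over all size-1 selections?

28

Open {A}.
  S-α→A 4, S-β→A 8, S-γ→A 16  ⇒ total 28.
Compare {B}: total 42.
Compare {C}: total 60.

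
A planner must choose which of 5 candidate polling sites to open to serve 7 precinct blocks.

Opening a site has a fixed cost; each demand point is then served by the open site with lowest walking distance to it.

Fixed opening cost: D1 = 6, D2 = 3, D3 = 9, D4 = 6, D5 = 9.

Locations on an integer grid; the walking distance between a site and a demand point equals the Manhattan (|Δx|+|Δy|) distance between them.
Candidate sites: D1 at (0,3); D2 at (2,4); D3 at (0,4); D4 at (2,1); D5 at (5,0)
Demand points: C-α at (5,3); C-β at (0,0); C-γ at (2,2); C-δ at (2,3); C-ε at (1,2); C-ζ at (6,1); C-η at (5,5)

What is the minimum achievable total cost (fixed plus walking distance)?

Open {D2, D4}: assign each demand point to its cheapest open site.
  C-α→D2 4, C-β→D4 3, C-γ→D4 1, C-δ→D2 1, C-ε→D4 2, C-ζ→D4 4, C-η→D2 4
  walking distance 19, fixed 9 → total 28.
Compare {D2}: walking distance 27 + fixed 3 = 30.
Compare {D4}: walking distance 24 + fixed 6 = 30.
Compare {D1, D2}: walking distance 23 + fixed 9 = 32.
All other subsets cost ≥ 30. Minimum total cost: 28.

28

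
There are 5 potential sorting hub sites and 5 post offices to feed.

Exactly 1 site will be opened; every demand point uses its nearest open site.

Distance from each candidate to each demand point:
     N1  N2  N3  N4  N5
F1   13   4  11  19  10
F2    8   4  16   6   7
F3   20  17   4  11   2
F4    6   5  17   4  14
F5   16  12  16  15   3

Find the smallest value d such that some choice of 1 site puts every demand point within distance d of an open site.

16

Open {F2}.
  Farthest demand point is N3 at distance 16 (to F2); all others are ≤ 16.
With {F5} the worst case is 16.
With {F4} the worst case is 17.
No size-1 selection achieves below 16.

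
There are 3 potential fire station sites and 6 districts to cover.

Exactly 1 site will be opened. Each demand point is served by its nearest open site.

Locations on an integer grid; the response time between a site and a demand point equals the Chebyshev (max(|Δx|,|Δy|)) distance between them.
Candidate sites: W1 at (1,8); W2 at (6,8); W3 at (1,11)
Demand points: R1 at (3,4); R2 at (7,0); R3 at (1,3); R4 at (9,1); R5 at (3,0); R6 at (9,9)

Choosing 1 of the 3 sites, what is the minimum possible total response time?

35

Open {W2}.
  R1→W2 4, R2→W2 8, R3→W2 5, R4→W2 7, R5→W2 8, R6→W2 3  ⇒ total 35.
Compare {W1}: total 41.
Compare {W3}: total 55.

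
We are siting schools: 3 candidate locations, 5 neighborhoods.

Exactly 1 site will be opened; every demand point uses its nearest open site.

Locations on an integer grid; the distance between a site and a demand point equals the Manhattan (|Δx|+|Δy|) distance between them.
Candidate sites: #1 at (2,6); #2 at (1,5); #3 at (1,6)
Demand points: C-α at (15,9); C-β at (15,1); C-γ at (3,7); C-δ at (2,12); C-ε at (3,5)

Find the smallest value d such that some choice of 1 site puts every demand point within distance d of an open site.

18

Open {#1}.
  Farthest demand point is C-β at distance 18 (to #1); all others are ≤ 18.
With {#2} the worst case is 18.
With {#3} the worst case is 19.
No size-1 selection achieves below 18.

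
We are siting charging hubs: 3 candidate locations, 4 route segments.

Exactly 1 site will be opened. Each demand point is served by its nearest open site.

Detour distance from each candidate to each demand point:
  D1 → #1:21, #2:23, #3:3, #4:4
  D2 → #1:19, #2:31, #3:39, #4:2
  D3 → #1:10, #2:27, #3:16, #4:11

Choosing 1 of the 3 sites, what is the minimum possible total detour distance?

Open {D1}.
  #1→D1 21, #2→D1 23, #3→D1 3, #4→D1 4  ⇒ total 51.
Compare {D3}: total 64.
Compare {D2}: total 91.

51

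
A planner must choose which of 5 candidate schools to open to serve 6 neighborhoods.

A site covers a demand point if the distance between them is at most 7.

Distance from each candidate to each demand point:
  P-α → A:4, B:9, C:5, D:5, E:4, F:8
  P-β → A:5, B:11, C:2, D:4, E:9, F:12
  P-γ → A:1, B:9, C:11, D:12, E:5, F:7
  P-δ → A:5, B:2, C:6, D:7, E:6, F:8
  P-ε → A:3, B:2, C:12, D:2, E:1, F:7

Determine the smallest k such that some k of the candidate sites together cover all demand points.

Coverage sets (demand points within 7 of each site):
  P-α: {A, C, D, E}
  P-β: {A, C, D}
  P-γ: {A, E, F}
  P-δ: {A, B, C, D, E}
  P-ε: {A, B, D, E, F}
No single site covers all 6 demand points.
But {P-α, P-ε} covers everything, so the minimum is 2.

2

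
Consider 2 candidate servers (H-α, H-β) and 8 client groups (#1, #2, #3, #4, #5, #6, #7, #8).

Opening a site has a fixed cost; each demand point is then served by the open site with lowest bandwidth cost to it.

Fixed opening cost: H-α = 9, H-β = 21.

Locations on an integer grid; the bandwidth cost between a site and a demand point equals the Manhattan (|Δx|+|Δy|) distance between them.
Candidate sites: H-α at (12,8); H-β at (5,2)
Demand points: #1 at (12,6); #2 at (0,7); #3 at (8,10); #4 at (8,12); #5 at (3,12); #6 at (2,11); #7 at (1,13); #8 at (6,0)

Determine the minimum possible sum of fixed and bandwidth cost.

Open {H-α}: assign each demand point to its cheapest open site.
  #1→H-α 2, #2→H-α 13, #3→H-α 6, #4→H-α 8, #5→H-α 13, #6→H-α 13, #7→H-α 16, #8→H-α 14
  bandwidth cost 85, fixed 9 → total 94.
Compare {H-α, H-β}: bandwidth cost 68 + fixed 30 = 98.
Compare {H-β}: bandwidth cost 87 + fixed 21 = 108.

94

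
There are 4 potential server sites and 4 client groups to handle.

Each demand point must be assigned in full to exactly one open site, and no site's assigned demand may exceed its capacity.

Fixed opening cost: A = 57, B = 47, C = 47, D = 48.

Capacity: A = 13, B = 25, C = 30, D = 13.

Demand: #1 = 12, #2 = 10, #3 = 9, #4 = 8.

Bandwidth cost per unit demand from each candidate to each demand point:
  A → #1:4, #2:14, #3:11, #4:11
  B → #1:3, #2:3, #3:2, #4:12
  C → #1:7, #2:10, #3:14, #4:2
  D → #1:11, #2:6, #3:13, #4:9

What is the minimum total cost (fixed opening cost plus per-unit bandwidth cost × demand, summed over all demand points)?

Open {B, C}; cheapest assignment that respects the capacities:
  B (cap 25, load 19): #2, #3 — cost 10×3 + 9×2 = 48
  C (cap 30, load 20): #1, #4 — cost 12×7 + 8×2 = 100
  Shipping 148, fixed 94 → total 242.
  Any other capacity-feasible assignment to {B, C} ships for at least 148.
Compare {A, B, C}: its best feasible assignment gives total 263.
Compare {B, C, D}: its best feasible assignment gives total 272.
Every other set of open sites that can feasibly serve all demand totals ≥ 263 even under its best assignment. Minimum: 242.

242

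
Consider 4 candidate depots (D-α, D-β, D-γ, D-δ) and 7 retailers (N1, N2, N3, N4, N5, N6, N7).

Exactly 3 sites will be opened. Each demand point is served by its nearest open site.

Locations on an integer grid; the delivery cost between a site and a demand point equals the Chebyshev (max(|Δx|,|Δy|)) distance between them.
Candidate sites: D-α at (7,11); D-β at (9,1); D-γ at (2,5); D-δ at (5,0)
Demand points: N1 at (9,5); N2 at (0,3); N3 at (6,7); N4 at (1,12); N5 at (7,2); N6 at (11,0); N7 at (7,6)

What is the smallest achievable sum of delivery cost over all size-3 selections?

25

Open {D-α, D-β, D-γ}.
  N1→D-β 4, N2→D-γ 2, N3→D-α 4, N4→D-α 6, N5→D-β 2, N6→D-β 2, N7→D-α 5  ⇒ total 25.
Compare {D-β, D-γ, D-δ}: total 26.
Compare {D-α, D-β, D-δ}: total 28.
No size-3 selection does better; minimum is 25.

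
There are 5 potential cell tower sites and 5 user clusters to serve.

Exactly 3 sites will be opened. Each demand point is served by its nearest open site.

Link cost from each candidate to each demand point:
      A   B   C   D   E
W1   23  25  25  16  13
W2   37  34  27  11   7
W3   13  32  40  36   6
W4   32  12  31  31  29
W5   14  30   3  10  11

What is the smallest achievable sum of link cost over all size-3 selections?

44

Open {W3, W4, W5}.
  A→W3 13, B→W4 12, C→W5 3, D→W5 10, E→W3 6  ⇒ total 44.
Compare {W2, W4, W5}: total 46.
Compare {W1, W4, W5}: total 50.
No size-3 selection does better; minimum is 44.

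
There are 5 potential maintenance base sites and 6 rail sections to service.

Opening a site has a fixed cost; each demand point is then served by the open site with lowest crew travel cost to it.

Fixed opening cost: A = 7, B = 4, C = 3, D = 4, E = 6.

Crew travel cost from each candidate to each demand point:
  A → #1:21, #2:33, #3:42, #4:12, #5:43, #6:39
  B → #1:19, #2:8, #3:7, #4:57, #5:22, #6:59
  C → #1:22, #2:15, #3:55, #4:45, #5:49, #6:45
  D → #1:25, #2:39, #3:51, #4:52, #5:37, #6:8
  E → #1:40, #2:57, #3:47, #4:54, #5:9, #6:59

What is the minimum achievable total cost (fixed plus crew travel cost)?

84

Open {A, B, D, E}: assign each demand point to its cheapest open site.
  #1→B 19, #2→B 8, #3→B 7, #4→A 12, #5→E 9, #6→D 8
  crew travel cost 63, fixed 21 → total 84.
Compare {A, B, C, D, E}: crew travel cost 63 + fixed 24 = 87.
Compare {A, B, D}: crew travel cost 76 + fixed 15 = 91.
Compare {A, B, C, D}: crew travel cost 76 + fixed 18 = 94.
All other subsets cost ≥ 87. Minimum total cost: 84.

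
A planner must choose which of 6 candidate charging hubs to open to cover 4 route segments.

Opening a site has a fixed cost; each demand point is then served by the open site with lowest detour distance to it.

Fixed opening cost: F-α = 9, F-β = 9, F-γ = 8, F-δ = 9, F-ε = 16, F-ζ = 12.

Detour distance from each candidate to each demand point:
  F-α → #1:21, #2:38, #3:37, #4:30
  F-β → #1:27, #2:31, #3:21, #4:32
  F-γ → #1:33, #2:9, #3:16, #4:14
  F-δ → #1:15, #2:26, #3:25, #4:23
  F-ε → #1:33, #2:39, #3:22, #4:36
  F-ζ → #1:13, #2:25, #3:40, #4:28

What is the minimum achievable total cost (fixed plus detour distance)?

71

Open {F-γ, F-δ}: assign each demand point to its cheapest open site.
  #1→F-δ 15, #2→F-γ 9, #3→F-γ 16, #4→F-γ 14
  detour distance 54, fixed 17 → total 71.
Compare {F-γ, F-ζ}: detour distance 52 + fixed 20 = 72.
Compare {F-α, F-γ}: detour distance 60 + fixed 17 = 77.
Compare {F-γ}: detour distance 72 + fixed 8 = 80.
All other subsets cost ≥ 72. Minimum total cost: 71.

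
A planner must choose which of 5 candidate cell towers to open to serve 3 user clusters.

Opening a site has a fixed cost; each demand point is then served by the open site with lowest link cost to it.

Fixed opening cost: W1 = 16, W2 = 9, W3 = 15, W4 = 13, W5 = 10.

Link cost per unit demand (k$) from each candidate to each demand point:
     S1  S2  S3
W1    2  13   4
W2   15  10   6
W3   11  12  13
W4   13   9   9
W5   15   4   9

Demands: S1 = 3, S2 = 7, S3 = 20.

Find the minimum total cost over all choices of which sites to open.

140

Open {W1, W5}: assign each demand point to its cheapest open site.
  S1→W1 3×2=6, S2→W5 7×4=28, S3→W1 20×4=80
  link cost 114, fixed 26 → total 140.
Compare {W1, W2, W5}: link cost 114 + fixed 35 = 149.
Compare {W1, W4, W5}: link cost 114 + fixed 39 = 153.
Compare {W1, W3, W5}: link cost 114 + fixed 41 = 155.
All other subsets cost ≥ 149. Minimum total cost: 140.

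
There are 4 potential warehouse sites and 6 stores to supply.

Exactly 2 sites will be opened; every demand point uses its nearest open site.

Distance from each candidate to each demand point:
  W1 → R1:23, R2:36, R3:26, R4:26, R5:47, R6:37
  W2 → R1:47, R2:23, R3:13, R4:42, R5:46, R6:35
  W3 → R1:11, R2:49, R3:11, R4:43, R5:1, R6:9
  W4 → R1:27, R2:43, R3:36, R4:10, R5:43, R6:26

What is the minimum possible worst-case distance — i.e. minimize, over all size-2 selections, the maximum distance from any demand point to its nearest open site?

36

Open {W1, W3}.
  Farthest demand point is R2 at distance 36 (to W1); all others are ≤ 36.
With {W2, W3} the worst case is 42.
With {W1, W4} the worst case is 43.
No size-2 selection achieves below 36.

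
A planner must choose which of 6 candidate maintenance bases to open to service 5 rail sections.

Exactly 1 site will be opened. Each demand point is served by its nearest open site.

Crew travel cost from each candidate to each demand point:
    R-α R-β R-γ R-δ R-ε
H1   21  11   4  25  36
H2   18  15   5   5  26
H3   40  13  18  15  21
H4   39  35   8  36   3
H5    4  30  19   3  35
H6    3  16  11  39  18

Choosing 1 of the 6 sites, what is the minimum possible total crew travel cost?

69

Open {H2}.
  R-α→H2 18, R-β→H2 15, R-γ→H2 5, R-δ→H2 5, R-ε→H2 26  ⇒ total 69.
Compare {H6}: total 87.
Compare {H5}: total 91.
No size-1 selection does better; minimum is 69.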